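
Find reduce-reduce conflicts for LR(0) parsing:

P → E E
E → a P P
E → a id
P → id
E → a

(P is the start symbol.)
Augment with P' → P and build the canonical LR(0) collection (I0 = CLOSURE({[P' → . P]}), then GOTO on every symbol after a dot until no new states appear). It has 9 states:
  I0: { [E → . a P P], [E → . a id], [E → . a], [P → . E E], [P → . id], [P' → . P] }  — shift
  I1: { [E → . a P P], [E → . a id], [E → . a], [P → E . E] }  — shift
  I2: { [P' → P .] }  — accept
  I3: { [E → . a P P], [E → . a id], [E → . a], [E → a . P P], [E → a . id], [E → a .], [P → . E E], [P → . id] }  — shift, reduce
  I4: { [P → id .] }  — reduce
  I5: { [E → . a P P], [E → . a id], [E → . a], [E → a P . P], [P → . E E], [P → . id] }  — shift
  I6: { [E → a id .], [P → id .] }  — 2 reduces
  I7: { [E → a P P .] }  — reduce
  I8: { [P → E E .] }  — reduce

I6 contains complete items [E → a id .], [P → id .] — reduce-reduce conflict.

Answer: Yes — I6: [E → a id .] vs [P → id .]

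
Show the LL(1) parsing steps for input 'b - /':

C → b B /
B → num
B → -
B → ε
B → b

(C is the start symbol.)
Stack is shown with the top on the left.

Stack    Input    Action
------------------------
C $      b - / $  output C → b B /
b B / $  b - / $  match 'b'
B / $    - / $    output B → -
- / $    - / $    match '-'
/ $      / $      match '/'
$        $        accept

The string is accepted.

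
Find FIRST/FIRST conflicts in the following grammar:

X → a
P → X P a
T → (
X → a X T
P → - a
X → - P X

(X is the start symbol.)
FIRST sets of the non-terminals at (or reachable through a nullable prefix from) the front of some alternative:
  FIRST(X) = { '-', 'a' }

Productions for X:
  X → a: FIRST = { 'a' }
  X → a X T: FIRST = { 'a' }
  X → - P X: FIRST = { '-' }
Productions for P:
  P → X P a: FIRST = { '-', 'a' }
  P → - a: FIRST = { '-' }
T has only one production, so no FIRST/FIRST conflict is possible there.

Conflict for X: X → a and X → a X T
  Overlap: { 'a' }
Conflict for P: P → X P a and P → - a
  Overlap: { '-' }

Answer: Yes. X → a / X → a X T on { 'a' }; P → X P a / P → '-' a on { '-' }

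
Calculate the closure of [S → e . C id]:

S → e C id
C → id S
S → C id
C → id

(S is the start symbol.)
Start with: [S → e . C id]
  [S → e . C id] has the dot before C: add [C → . id S], [C → . id]
No further items can be added.

CLOSURE = { [C → . id S], [C → . id], [S → e . C id] }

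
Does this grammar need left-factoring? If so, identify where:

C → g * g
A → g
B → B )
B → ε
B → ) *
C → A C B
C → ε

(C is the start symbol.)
No, left-factoring is not needed

Left-factoring is needed when two productions for the same non-terminal
share a common prefix on the right-hand side.

Productions for C:
  C → g * g
  C → A C B
  C → ε
Productions for B:
  B → B )
  B → ε
  B → ) *

No common prefixes found.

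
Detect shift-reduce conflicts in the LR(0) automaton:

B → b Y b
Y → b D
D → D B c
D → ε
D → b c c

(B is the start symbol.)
Yes — I4: [D → .] vs [D → . b c c]; I5: [Y → b D .] vs [B → . b Y b]

Augment with B' → B and build the canonical LR(0) collection (I0 = CLOSURE({[B' → . B]}), then GOTO on every symbol after a dot until no new states appear). It has 12 states:
  I0: { [B → . b Y b], [B' → . B] }  — shift
  I1: { [B' → B .] }  — accept
  I2: { [B → b . Y b], [Y → . b D] }  — shift
  I3: { [B → b Y . b] }  — shift
  I4: { [D → . D B c], [D → . b c c], [D → .], [Y → b . D] }  — shift, reduce
  I5: { [B → . b Y b], [D → D . B c], [Y → b D .] }  — shift, reduce
  I6: { [D → b . c c] }  — shift
  I7: { [D → b c . c] }  — shift
  I8: { [D → b c c .] }  — reduce
  I9: { [D → D B . c] }  — shift
  I10: { [D → D B c .] }  — reduce
  I11: { [B → b Y b .] }  — reduce

I4 contains reduce item [D → .] and shift item [D → . b c c] — shift-reduce conflict.
I5 contains reduce item [Y → b D .] and shift item [B → . b Y b] — shift-reduce conflict.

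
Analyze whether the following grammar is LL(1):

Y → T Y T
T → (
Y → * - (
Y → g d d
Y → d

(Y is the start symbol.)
Yes, the grammar is LL(1).

Relevant sets:
  FIRST(T) = { '(' }

For Y:
  PREDICT(Y → T Y T) = { '(' }
  PREDICT(Y → '*' '-' '(') = { '*' }
  PREDICT(Y → g d d) = { 'g' }
  PREDICT(Y → d) = { 'd' }
T has a single production, so nothing to check there.

All predict sets are disjoint. The grammar IS LL(1).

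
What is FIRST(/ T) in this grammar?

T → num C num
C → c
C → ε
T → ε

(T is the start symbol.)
To compute FIRST(/ T), process the symbols left to right:
Symbol / is a terminal. Add '/' and stop.
FIRST(/ T) = { '/' }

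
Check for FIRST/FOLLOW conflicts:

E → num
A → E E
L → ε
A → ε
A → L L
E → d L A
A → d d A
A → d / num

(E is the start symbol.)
Yes. A → E E with FOLLOW(A) on { 'd', 'num' }; A → d d A with FOLLOW(A) on { 'd' }; A → d '/' num with FOLLOW(A) on { 'd' }

Nullable non-terminals: A, L.
FIRST sets used below: FIRST(E) = { 'd', 'num' }, FIRST(L) = { ε }

A: nullable alternative(s) A → ε, A → L L; FOLLOW(A) = { $, 'd', 'num' }
  A → E E: FIRST \ {ε} = { 'd', 'num' } — overlaps FOLLOW(A) on { 'd', 'num' }: CONFLICT
  A → ε: FIRST \ {ε} = { } — disjoint from FOLLOW(A)
  A → L L: FIRST \ {ε} = { } — disjoint from FOLLOW(A)
  A → d d A: FIRST \ {ε} = { 'd' } — overlaps FOLLOW(A) on { 'd' }: CONFLICT
  A → d / num: FIRST \ {ε} = { 'd' } — overlaps FOLLOW(A) on { 'd' }: CONFLICT
L has a nullable alternative but only one production, so nothing to check.

E has no nullable alternative, so no FIRST/FOLLOW check is needed there.

So the grammar has 3 FIRST/FOLLOW conflicts (marked CONFLICT above).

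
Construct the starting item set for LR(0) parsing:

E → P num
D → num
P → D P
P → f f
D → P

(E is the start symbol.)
{ [D → . P], [D → . num], [E → . P num], [E' → . E], [P → . D P], [P → . f f] }

First, augment the grammar with E' → E
I₀ = CLOSURE({ [E' → . E] }):
  [E' → . E] has the dot before E: add [E → . P num]
  [E → . P num] has the dot before P: add [P → . D P], [P → . f f]
  [P → . D P] has the dot before D: add [D → . num], [D → . P]
No further items can be added.

I₀ = { [D → . P], [D → . num], [E → . P num], [E' → . E], [P → . D P], [P → . f f] }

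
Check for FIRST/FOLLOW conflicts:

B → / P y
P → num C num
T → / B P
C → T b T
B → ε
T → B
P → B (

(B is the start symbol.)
Nullable non-terminals: B, T.
FIRST sets used below: FIRST(B) = { '/', ε }

B: nullable alternative(s) B → ε; FOLLOW(B) = { $, '(', '/', 'b', 'num' }
  B → / P y: FIRST \ {ε} = { '/' } — overlaps FOLLOW(B) on { '/' }: CONFLICT
  B → ε: FIRST \ {ε} = { } — this is the only nullable alternative, skip

T: nullable alternative(s) T → B; FOLLOW(T) = { 'b', 'num' }
  T → / B P: FIRST \ {ε} = { '/' } — disjoint from FOLLOW(T)
  T → B: FIRST \ {ε} = { '/' } — this is the only nullable alternative, skip

C, P have no nullable alternative, so no FIRST/FOLLOW check is needed there.

So the grammar has 1 FIRST/FOLLOW conflict (marked CONFLICT above).

Answer: Yes. B → '/' P y with FOLLOW(B) on { '/' }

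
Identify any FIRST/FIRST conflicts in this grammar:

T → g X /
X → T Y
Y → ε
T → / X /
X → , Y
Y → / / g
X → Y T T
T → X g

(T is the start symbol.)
FIRST sets of the non-terminals at (or reachable through a nullable prefix from) the front of some alternative:
  FIRST(X) = { ',', '/', 'g' }
  FIRST(T) = { ',', '/', 'g' }
  FIRST(Y) = { '/', ε }

Productions for T:
  T → g X /: FIRST = { 'g' }
  T → / X /: FIRST = { '/' }
  T → X g: FIRST = { ',', '/', 'g' }
Productions for X:
  X → T Y: FIRST = { ',', '/', 'g' }
  X → , Y: FIRST = { ',' }
  X → Y T T: FIRST = { ',', '/', 'g' }
Productions for Y:
  Y → ε: FIRST = { ε }
  Y → / / g: FIRST = { '/' }

Conflict for T: T → g X / and T → X g
  Overlap: { 'g' }
Conflict for T: T → / X / and T → X g
  Overlap: { '/' }
Conflict for X: X → T Y and X → , Y
  Overlap: { ',' }
Conflict for X: X → T Y and X → Y T T
  Overlap: { ',', '/', 'g' }
Conflict for X: X → , Y and X → Y T T
  Overlap: { ',' }

Answer: Yes. T → g X '/' / T → X g on { 'g' }; T → '/' X '/' / T → X g on { '/' }; X → T Y / X → ',' Y on { ',' }; X → T Y / X → Y T T on { ',', '/', 'g' }; X → ',' Y / X → Y T T on { ',' }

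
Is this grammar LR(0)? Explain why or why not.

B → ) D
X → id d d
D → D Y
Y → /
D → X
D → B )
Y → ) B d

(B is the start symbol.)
No. Shift-reduce conflict between [B → ) D .] and [Y → . ) B d]

Augment with B' → B and build the canonical LR(0) collection (I0 = CLOSURE({[B' → . B]}), then GOTO on every symbol after a dot until no new states appear). It has 15 states:
  I0: { [B → . ) D], [B' → . B] }  — shift
  I1: { [B → ) . D], [B → . ) D], [D → . B )], [D → . D Y], [D → . X], [X → . id d d] }  — shift
  I2: { [B' → B .] }  — accept
  I3: { [D → B . )] }  — shift
  I4: { [B → ) D .], [D → D . Y], [Y → . ) B d], [Y → . /] }  — shift, reduce
  I5: { [D → X .] }  — reduce
  I6: { [X → id . d d] }  — shift
  I7: { [X → id d . d] }  — shift
  I8: { [X → id d d .] }  — reduce
  I9: { [B → . ) D], [Y → ) . B d] }  — shift
  I10: { [Y → / .] }  — reduce
  I11: { [D → D Y .] }  — reduce
  I12: { [Y → ) B . d] }  — shift
  I13: { [Y → ) B d .] }  — reduce
  I14: { [D → B ) .] }  — reduce

Conflict in state I4:
  Shift-reduce conflict between [B → ) D .] and [Y → . ) B d]
So the grammar is NOT LR(0).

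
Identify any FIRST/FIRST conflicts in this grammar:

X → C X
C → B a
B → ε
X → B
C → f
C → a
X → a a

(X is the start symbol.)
Yes. X → C X / X → a a on { 'a' }; C → B a / C → a on { 'a' }

A FIRST/FIRST conflict occurs when two productions N → α and N → β for the same non-terminal have FIRST(α) ∩ FIRST(β) ≠ ∅ (with ε ∈ FIRST of a nullable right-hand side, so two nullable alternatives also conflict).

FIRST sets of the non-terminals at (or reachable through a nullable prefix from) the front of some alternative:
  FIRST(C) = { 'a', 'f' }
  FIRST(B) = { ε }

Productions for X:
  X → C X: FIRST = { 'a', 'f' }
  X → B: FIRST = { ε }
  X → a a: FIRST = { 'a' }
Productions for C:
  C → B a: FIRST = { 'a' }
  C → f: FIRST = { 'f' }
  C → a: FIRST = { 'a' }
B has only one production, so no FIRST/FIRST conflict is possible there.

Conflict for X: X → C X and X → a a
  Overlap: { 'a' }
Conflict for C: C → B a and C → a
  Overlap: { 'a' }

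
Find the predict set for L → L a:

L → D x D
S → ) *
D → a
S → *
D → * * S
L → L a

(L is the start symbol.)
{ '*', 'a' }

PREDICT(L → L a) = (FIRST(RHS) \ {ε}) ∪ (FOLLOW(L) if ε ∈ FIRST(RHS), i.e. RHS ⇒* ε)
FIRST(L) = { '*', 'a' }
FIRST(L a) = { '*', 'a' }
ε ∉ FIRST(L a), so FOLLOW(L) is not added.
PREDICT(L → L a) = { '*', 'a' }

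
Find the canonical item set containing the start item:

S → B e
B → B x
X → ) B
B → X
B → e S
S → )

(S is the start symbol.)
First, augment the grammar with S' → S
I₀ = CLOSURE({ [S' → . S] }):
  [S' → . S] has the dot before S: add [S → . B e], [S → . )]
  [S → . B e] has the dot before B: add [B → . B x], [B → . X], [B → . e S]
  [B → . X] has the dot before X: add [X → . ) B]
No further items can be added.

I₀ = { [B → . B x], [B → . X], [B → . e S], [S → . )], [S → . B e], [S' → . S], [X → . ) B] }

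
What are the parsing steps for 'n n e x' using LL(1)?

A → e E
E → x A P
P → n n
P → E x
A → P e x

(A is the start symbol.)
Stack is shown with the top on the left.

Stack      Input      Action
----------------------------
A $        n n e x $  output A → P e x
P e x $    n n e x $  output P → n n
n n e x $  n n e x $  match 'n'
n e x $    n e x $    match 'n'
e x $      e x $      match 'e'
x $        x $        match 'x'
$          $          accept

The string is accepted.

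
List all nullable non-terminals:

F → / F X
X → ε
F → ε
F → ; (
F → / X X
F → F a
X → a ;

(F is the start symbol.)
A non-terminal is nullable if it can derive ε (the empty string): either it has an ε-production, or it has a production whose right-hand side consists entirely of nullable non-terminals.

ε-productions: X → ε, F → ε
So X, F are immediately nullable.
Every non-terminal is now nullable.
Nullable = { 'F', 'X' }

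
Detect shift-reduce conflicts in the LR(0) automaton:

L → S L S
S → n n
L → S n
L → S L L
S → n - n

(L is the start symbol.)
Yes — I8: [L → S n .] vs [S → n . - n]; I10: [L → S L S .] vs [L → S . n]

Augment with L' → L and build the canonical LR(0) collection (I0 = CLOSURE({[L' → . L]}), then GOTO on every symbol after a dot until no new states appear). It has 11 states:
  I0: { [L → . S L L], [L → . S L S], [L → . S n], [L' → . L], [S → . n - n], [S → . n n] }  — shift
  I1: { [L' → L .] }  — accept
  I2: { [L → . S L L], [L → . S L S], [L → . S n], [L → S . L L], [L → S . L S], [L → S . n], [S → . n - n], [S → . n n] }  — shift
  I3: { [S → n . - n], [S → n . n] }  — shift
  I4: { [S → n - . n] }  — shift
  I5: { [S → n n .] }  — reduce
  I6: { [S → n - n .] }  — reduce
  I7: { [L → . S L L], [L → . S L S], [L → . S n], [L → S L . L], [L → S L . S], [S → . n - n], [S → . n n] }  — shift
  I8: { [L → S n .], [S → n . - n], [S → n . n] }  — shift, reduce
  I9: { [L → S L L .] }  — reduce
  I10: { [L → . S L L], [L → . S L S], [L → . S n], [L → S . L L], [L → S . L S], [L → S . n], [L → S L S .], [S → . n - n], [S → . n n] }  — shift, reduce

I8 contains reduce item [L → S n .] and shift items [S → n . - n], [S → n . n] — shift-reduce conflict.
I10 contains reduce item [L → S L S .] and shift items [L → S . n], [S → . n - n], [S → . n n] — shift-reduce conflict.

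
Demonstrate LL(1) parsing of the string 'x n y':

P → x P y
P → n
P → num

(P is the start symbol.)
LL(1) parsing maintains a stack (initially the start symbol over $) and the input. At each step: if the stack top is a terminal, match it against the current input token; if it is a non-terminal N, replace it with the RHS of M[N, lookahead] (the unique production whose predict set contains the lookahead).

Stack is shown with the top on the left.

Stack    Input    Action
------------------------
P $      x n y $  output P → x P y
x P y $  x n y $  match 'x'
P y $    n y $    output P → n
n y $    n y $    match 'n'
y $      y $      match 'y'
$        $        accept

The string is accepted.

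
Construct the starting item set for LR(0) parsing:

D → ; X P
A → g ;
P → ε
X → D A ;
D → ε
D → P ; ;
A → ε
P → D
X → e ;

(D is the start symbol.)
First, augment the grammar with D' → D
I₀ = CLOSURE({ [D' → . D] }):
  [D' → . D] has the dot before D: add [D → . ; X P], [D → .], [D → . P ; ;]
  [D → . P ; ;] has the dot before P: add [P → .], [P → . D]
No further items can be added.

I₀ = { [D → . ; X P], [D → . P ; ;], [D → .], [D' → . D], [P → . D], [P → .] }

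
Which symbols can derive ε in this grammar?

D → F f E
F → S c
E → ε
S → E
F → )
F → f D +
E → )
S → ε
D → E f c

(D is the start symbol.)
ε-productions: E → ε, S → ε
So E, S are immediately nullable.
No further non-terminal can be added: every production for the remaining non-terminals contains a terminal or a non-nullable non-terminal.
Nullable = { 'E', 'S' }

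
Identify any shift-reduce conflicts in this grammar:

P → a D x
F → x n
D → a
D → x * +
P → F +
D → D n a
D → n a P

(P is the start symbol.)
A shift-reduce conflict occurs when an LR(0) state has both:
  - a complete (reduce) item [A → α .] (dot at the end), and
  - a shift item [B → β . c γ] (dot before a terminal).

Augment with P' → P and build the canonical LR(0) collection (I0 = CLOSURE({[P' → . P]}), then GOTO on every symbol after a dot until no new states appear). It has 18 states:
  I0: { [F → . x n], [P → . F +], [P → . a D x], [P' → . P] }  — shift
  I1: { [P → F . +] }  — shift
  I2: { [P' → P .] }  — accept
  I3: { [D → . D n a], [D → . a], [D → . n a P], [D → . x * +], [P → a . D x] }  — shift
  I4: { [F → x . n] }  — shift
  I5: { [F → x n .] }  — reduce
  I6: { [D → D . n a], [P → a D . x] }  — shift
  I7: { [D → a .] }  — reduce
  I8: { [D → n . a P] }  — shift
  I9: { [D → x . * +] }  — shift
  I10: { [D → x * . +] }  — shift
  I11: { [D → x * + .] }  — reduce
  I12: { [D → n a . P], [F → . x n], [P → . F +], [P → . a D x] }  — shift
  I13: { [D → n a P .] }  — reduce
  I14: { [D → D n . a] }  — shift
  I15: { [P → a D x .] }  — reduce
  I16: { [D → D n a .] }  — reduce
  I17: { [P → F + .] }  — reduce

No state contains both a complete item and a shift item.

Answer: No shift-reduce conflicts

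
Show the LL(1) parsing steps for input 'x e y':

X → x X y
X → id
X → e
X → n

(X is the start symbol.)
LL(1) parsing maintains a stack (initially the start symbol over $) and the input. At each step: if the stack top is a terminal, match it against the current input token; if it is a non-terminal N, replace it with the RHS of M[N, lookahead] (the unique production whose predict set contains the lookahead).

Stack is shown with the top on the left.

Stack    Input    Action
------------------------
X $      x e y $  output X → x X y
x X y $  x e y $  match 'x'
X y $    e y $    output X → e
e y $    e y $    match 'e'
y $      y $      match 'y'
$        $        accept

The string is accepted.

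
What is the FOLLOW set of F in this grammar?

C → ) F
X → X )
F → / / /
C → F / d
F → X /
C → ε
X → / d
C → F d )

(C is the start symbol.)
{ $, '/', 'd' }

To compute FOLLOW(F), find every occurrence of F on a right-hand side N → α F β: add FIRST(β) \ {ε}, and if β is empty or nullable also add FOLLOW(N). Iterate to a fixed point.

In C → ) F: F is at the end, add FOLLOW(C)
In C → F / d: F is followed by '/' d, add FIRST('/' d) \ {ε} = { '/' }
In C → F d ): F is followed by d ')', add FIRST(d ')') \ {ε} = { 'd' }

The FOLLOW sets referred to above (computed the same way, to a fixed point):
  FOLLOW(C) = { $ }

Taking the union: FOLLOW(F) = { $, '/', 'd' }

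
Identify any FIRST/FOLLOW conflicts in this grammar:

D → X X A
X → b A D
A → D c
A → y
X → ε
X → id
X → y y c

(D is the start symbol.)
Nullable non-terminals: X.

X: nullable alternative(s) X → ε; FOLLOW(X) = { 'b', 'id', 'y' }
  X → b A D: FIRST \ {ε} = { 'b' } — overlaps FOLLOW(X) on { 'b' }: CONFLICT
  X → ε: FIRST \ {ε} = { } — this is the only nullable alternative, skip
  X → id: FIRST \ {ε} = { 'id' } — overlaps FOLLOW(X) on { 'id' }: CONFLICT
  X → y y c: FIRST \ {ε} = { 'y' } — overlaps FOLLOW(X) on { 'y' }: CONFLICT

A, D have no nullable alternative, so no FIRST/FOLLOW check is needed there.

So the grammar has 3 FIRST/FOLLOW conflicts (marked CONFLICT above).

Answer: Yes. X → b A D with FOLLOW(X) on { 'b' }; X → id with FOLLOW(X) on { 'id' }; X → y y c with FOLLOW(X) on { 'y' }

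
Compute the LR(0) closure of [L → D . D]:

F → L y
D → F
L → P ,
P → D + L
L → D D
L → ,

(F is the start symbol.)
To compute CLOSURE, for each item [A → α.Bβ] where B is a non-terminal, add [B → .γ] for all productions B → γ; repeat for the newly added items until nothing changes.

Start with: [L → D . D]
  [L → D . D] has the dot before D: add [D → . F]
  [D → . F] has the dot before F: add [F → . L y]
  [F → . L y] has the dot before L: add [L → . P ,], [L → . D D], [L → . ,]
  [L → . P ,] has the dot before P: add [P → . D + L]
No further items can be added.

CLOSURE = { [D → . F], [F → . L y], [L → . ,], [L → . D D], [L → . P ,], [L → D . D], [P → . D + L] }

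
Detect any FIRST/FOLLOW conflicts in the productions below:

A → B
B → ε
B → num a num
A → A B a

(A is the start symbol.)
Nullable non-terminals: A, B.
FIRST sets used below: FIRST(B) = { 'num', ε }, FIRST(A) = { 'a', 'num', ε }

A: nullable alternative(s) A → B; FOLLOW(A) = { $, 'a', 'num' }
  A → B: FIRST \ {ε} = { 'num' } — this is the only nullable alternative, skip
  A → A B a: FIRST \ {ε} = { 'a', 'num' } — overlaps FOLLOW(A) on { 'a', 'num' }: CONFLICT

B: nullable alternative(s) B → ε; FOLLOW(B) = { $, 'a', 'num' }
  B → ε: FIRST \ {ε} = { } — this is the only nullable alternative, skip
  B → num a num: FIRST \ {ε} = { 'num' } — overlaps FOLLOW(B) on { 'num' }: CONFLICT

So the grammar has 2 FIRST/FOLLOW conflicts (marked CONFLICT above).

Answer: Yes. A → A B a with FOLLOW(A) on { 'a', 'num' }; B → num a num with FOLLOW(B) on { 'num' }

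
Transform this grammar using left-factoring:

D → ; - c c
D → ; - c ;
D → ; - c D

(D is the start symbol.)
D → ; - c D'
D' → c
D' → ;
D' → D

Left-factoring transforms A → αβ₁ | αβ₂ into A → αA' and A' → β₁ | β₂
(α is the longest common prefix among the alternatives). Repeat until
no nonterminal has two alternatives with a common prefix.

Round 1: D has alternatives sharing prefix '; - c'. Introduce D': D → ; - c D'
  Add: D' → c
  Add: D' → ;
  Add: D' → D

No remaining common prefixes — done.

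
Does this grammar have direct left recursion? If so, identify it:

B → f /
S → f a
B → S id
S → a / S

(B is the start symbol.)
No direct left recursion

B → f /: starts with f
S → f a: starts with f
B → S id: starts with S
S → a / S: starts with a

No direct left recursion found.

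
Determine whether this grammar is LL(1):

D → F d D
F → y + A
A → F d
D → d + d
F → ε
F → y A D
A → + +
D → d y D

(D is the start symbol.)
A grammar is LL(1) if for each non-terminal N with multiple productions, the predict sets of those productions are pairwise disjoint, where PREDICT(N → α) = (FIRST(α) \ {ε}) ∪ (FOLLOW(N) if α ⇒* ε).

Relevant sets:
  FIRST(F) = { 'y', ε }
  FOLLOW(F) = { 'd' }

For D:
  PREDICT(D → F d D) = { 'd', 'y' }
  PREDICT(D → d '+' d) = { 'd' }
  PREDICT(D → d y D) = { 'd' }
For F:
  PREDICT(F → y '+' A) = { 'y' }
  PREDICT(F → ε) = { 'd' }
  PREDICT(F → y A D) = { 'y' }
For A:
  PREDICT(A → F d) = { 'd', 'y' }
  PREDICT(A → '+' '+') = { '+' }

Conflict found: Predict set conflict for D: { 'd' }
The grammar is NOT LL(1).

Answer: No. Predict set conflict for D: { 'd' }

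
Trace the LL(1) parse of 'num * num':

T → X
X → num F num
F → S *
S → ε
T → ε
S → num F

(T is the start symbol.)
Stack is shown with the top on the left.

Stack        Input        Action
--------------------------------
T $          num * num $  output T → X
X $          num * num $  output X → num F num
num F num $  num * num $  match 'num'
F num $      * num $      output F → S *
S * num $    * num $      output S → ε
* num $      * num $      match '*'
num $        num $        match 'num'
$            $            accept

The string is accepted.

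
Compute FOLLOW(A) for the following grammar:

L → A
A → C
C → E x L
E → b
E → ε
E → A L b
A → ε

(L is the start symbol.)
{ $, 'b', 'x' }

In L → A: A is at the end, add FOLLOW(L)
In E → A L b: A is followed by L b, add FIRST(L b) \ {ε} = { 'b', 'x' }

The FOLLOW sets referred to above (computed the same way, to a fixed point):
  FOLLOW(L) = { $, 'b', 'x' }

Taking the union: FOLLOW(A) = { $, 'b', 'x' }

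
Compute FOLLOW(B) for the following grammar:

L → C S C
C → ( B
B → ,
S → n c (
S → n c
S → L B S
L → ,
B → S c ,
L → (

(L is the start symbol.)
{ $, '(', ',', 'n' }

To compute FOLLOW(B), find every occurrence of B on a right-hand side N → α B β: add FIRST(β) \ {ε}, and if β is empty or nullable also add FOLLOW(N). Iterate to a fixed point.

In C → ( B: B is at the end, add FOLLOW(C)
In S → L B S: B is followed by S, add FIRST(S) \ {ε} = { '(', ',', 'n' }

The FOLLOW sets referred to above (computed the same way, to a fixed point):
  FOLLOW(C) = { $, '(', ',', 'n' }

Taking the union: FOLLOW(B) = { $, '(', ',', 'n' }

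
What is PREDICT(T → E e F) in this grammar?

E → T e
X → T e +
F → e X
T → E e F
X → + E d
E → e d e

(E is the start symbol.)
PREDICT(T → E e F) = (FIRST(RHS) \ {ε}) ∪ (FOLLOW(T) if ε ∈ FIRST(RHS), i.e. RHS ⇒* ε)
FIRST(E) = { 'e' }
FIRST(E e F) = { 'e' }
ε ∉ FIRST(E e F), so FOLLOW(T) is not added.
PREDICT(T → E e F) = { 'e' }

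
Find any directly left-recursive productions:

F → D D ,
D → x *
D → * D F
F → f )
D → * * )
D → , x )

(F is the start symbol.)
F → D D ,: starts with D
D → x *: starts with x
D → * D F: starts with '*'
F → f ): starts with f
D → * * ): starts with '*'
D → , x ): starts with ','

No direct left recursion found.

Answer: No direct left recursion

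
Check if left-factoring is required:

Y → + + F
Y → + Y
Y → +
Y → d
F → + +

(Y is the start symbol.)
Left-factoring is needed when two productions for the same non-terminal
share a common prefix on the right-hand side.

Productions for Y:
  Y → + + F
  Y → + Y
  Y → +
  Y → d

Found common prefix '+' in productions for Y

Answer: Yes, Y has productions with common prefix '+'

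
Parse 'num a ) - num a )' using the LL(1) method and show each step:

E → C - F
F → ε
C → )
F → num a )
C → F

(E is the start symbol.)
LL(1) parsing maintains a stack (initially the start symbol over $) and the input. At each step: if the stack top is a terminal, match it against the current input token; if it is a non-terminal N, replace it with the RHS of M[N, lookahead] (the unique production whose predict set contains the lookahead).

Stack is shown with the top on the left.

Stack          Input                Action
------------------------------------------
E $            num a ) - num a ) $  output E → C - F
C - F $        num a ) - num a ) $  output C → F
F - F $        num a ) - num a ) $  output F → num a )
num a ) - F $  num a ) - num a ) $  match 'num'
a ) - F $      a ) - num a ) $      match 'a'
) - F $        ) - num a ) $        match ')'
- F $          - num a ) $          match '-'
F $            num a ) $            output F → num a )
num a ) $      num a ) $            match 'num'
a ) $          a ) $                match 'a'
) $            ) $                  match ')'
$              $                    accept

The string is accepted.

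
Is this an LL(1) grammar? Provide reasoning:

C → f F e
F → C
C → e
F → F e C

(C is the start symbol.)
A grammar is LL(1) if for each non-terminal N with multiple productions, the predict sets of those productions are pairwise disjoint, where PREDICT(N → α) = (FIRST(α) \ {ε}) ∪ (FOLLOW(N) if α ⇒* ε).

Relevant sets:
  FIRST(C) = { 'e', 'f' }
  FIRST(F) = { 'e', 'f' }

For C:
  PREDICT(C → f F e) = { 'f' }
  PREDICT(C → e) = { 'e' }
For F:
  PREDICT(F → C) = { 'e', 'f' }
  PREDICT(F → F e C) = { 'e', 'f' }

Conflict found: Predict set conflict for F: { 'e', 'f' }
The grammar is NOT LL(1).

Answer: No. Predict set conflict for F: { 'e', 'f' }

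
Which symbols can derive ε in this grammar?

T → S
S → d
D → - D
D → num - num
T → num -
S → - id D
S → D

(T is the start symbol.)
A non-terminal is nullable if it can derive ε (the empty string): either it has an ε-production, or it has a production whose right-hand side consists entirely of nullable non-terminals.

There are no ε-productions, so no non-terminal can derive ε.
No non-terminals are nullable.

Answer: None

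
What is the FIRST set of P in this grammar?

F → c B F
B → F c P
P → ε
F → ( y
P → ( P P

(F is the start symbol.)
To compute FIRST(P), examine every production with P on the left-hand side, reading each right-hand side left to right until a non-nullable symbol is reached.

From P → ε:
  - ε-production, so ε ∈ FIRST(P)
From P → ( P P:
  - '(' is a terminal: add '(' and stop

Collecting: FIRST(P) = { '(', ε }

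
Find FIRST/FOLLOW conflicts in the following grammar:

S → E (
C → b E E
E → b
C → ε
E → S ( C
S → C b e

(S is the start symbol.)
Nullable non-terminals: C.

C: nullable alternative(s) C → ε; FOLLOW(C) = { '(', 'b' }
  C → b E E: FIRST \ {ε} = { 'b' } — overlaps FOLLOW(C) on { 'b' }: CONFLICT
  C → ε: FIRST \ {ε} = { } — this is the only nullable alternative, skip

E, S have no nullable alternative, so no FIRST/FOLLOW check is needed there.

So the grammar has 1 FIRST/FOLLOW conflict (marked CONFLICT above).

Answer: Yes. C → b E E with FOLLOW(C) on { 'b' }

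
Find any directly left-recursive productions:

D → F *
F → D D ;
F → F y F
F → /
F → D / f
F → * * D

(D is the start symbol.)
D → F *: starts with F
F → D D ;: starts with D
F → F y F: LEFT RECURSIVE (starts with F)
F → /: starts with '/'
F → D / f: starts with D
F → * * D: starts with '*'

The grammar has direct left recursion on: F.

Answer: Yes, F is left-recursive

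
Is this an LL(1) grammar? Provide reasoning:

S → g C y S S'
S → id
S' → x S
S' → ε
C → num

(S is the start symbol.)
Relevant sets:
  FOLLOW(S') = { $, 'x' }

For S:
  PREDICT(S → g C y S S') = { 'g' }
  PREDICT(S → id) = { 'id' }
For S':
  PREDICT(S' → x S) = { 'x' }
  PREDICT(S' → ε) = { $, 'x' }
C has a single production, so nothing to check there.

Conflict found: Predict set conflict for S': { 'x' }
The grammar is NOT LL(1).

Answer: No. Predict set conflict for S': { 'x' }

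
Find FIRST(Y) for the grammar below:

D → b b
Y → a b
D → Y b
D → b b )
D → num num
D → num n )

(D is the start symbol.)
{ 'a' }

From Y → a b:
  - a is a terminal: add 'a' and stop

Collecting: FIRST(Y) = { 'a' }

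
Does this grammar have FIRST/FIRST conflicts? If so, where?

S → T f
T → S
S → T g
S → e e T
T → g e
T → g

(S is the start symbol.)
FIRST sets of the non-terminals at (or reachable through a nullable prefix from) the front of some alternative:
  FIRST(T) = { 'e', 'g' }
  FIRST(S) = { 'e', 'g' }

Productions for S:
  S → T f: FIRST = { 'e', 'g' }
  S → T g: FIRST = { 'e', 'g' }
  S → e e T: FIRST = { 'e' }
Productions for T:
  T → S: FIRST = { 'e', 'g' }
  T → g e: FIRST = { 'g' }
  T → g: FIRST = { 'g' }

Conflict for S: S → T f and S → T g
  Overlap: { 'e', 'g' }
Conflict for S: S → T f and S → e e T
  Overlap: { 'e' }
Conflict for S: S → T g and S → e e T
  Overlap: { 'e' }
Conflict for T: T → S and T → g e
  Overlap: { 'g' }
Conflict for T: T → S and T → g
  Overlap: { 'g' }
Conflict for T: T → g e and T → g
  Overlap: { 'g' }

Answer: Yes. S → T f / S → T g on { 'e', 'g' }; S → T f / S → e e T on { 'e' }; S → T g / S → e e T on { 'e' }; T → S / T → g e on { 'g' }; T → S / T → g on { 'g' }; T → g e / T → g on { 'g' }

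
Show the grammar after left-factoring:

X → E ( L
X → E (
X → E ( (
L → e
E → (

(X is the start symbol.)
X → E ( X'
X' → L
X' → ε
X' → (
L → e
E → (

Left-factoring transforms A → αβ₁ | αβ₂ into A → αA' and A' → β₁ | β₂
(α is the longest common prefix among the alternatives). Repeat until
no nonterminal has two alternatives with a common prefix.

Round 1: X has alternatives sharing prefix 'E ('. Introduce X': X → E ( X'
  Add: X' → L
  Add: X' → ε
  Add: X' → (

No remaining common prefixes — done.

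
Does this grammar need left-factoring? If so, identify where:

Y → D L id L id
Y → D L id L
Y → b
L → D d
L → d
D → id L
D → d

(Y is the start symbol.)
Yes, Y has productions with common prefix 'D L id L'

Left-factoring is needed when two productions for the same non-terminal
share a common prefix on the right-hand side.

Productions for Y:
  Y → D L id L id
  Y → D L id L
  Y → b
Productions for L:
  L → D d
  L → d
Productions for D:
  D → id L
  D → d

Found common prefix 'D L id L' in productions for Y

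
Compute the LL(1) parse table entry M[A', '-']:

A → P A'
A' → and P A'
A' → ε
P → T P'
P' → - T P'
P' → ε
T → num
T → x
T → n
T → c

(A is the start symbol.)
Empty (error entry)

To find M[A', '-'], we find productions for A' where '-' is in the predict set (PREDICT(N → α) = (FIRST(α) \ {ε}) ∪ (FOLLOW(N) if α ⇒* ε)).

Relevant sets:
  FOLLOW(A') = { $ }

A' → and P A': PREDICT = { 'and' }
A' → ε: PREDICT = { $ }

M[A', '-'] is empty (no production applies)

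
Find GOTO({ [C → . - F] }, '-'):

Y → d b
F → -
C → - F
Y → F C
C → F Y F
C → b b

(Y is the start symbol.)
GOTO(I, '-') = CLOSURE({ [A → αX.β] : [A → α.Xβ] ∈ I, X = '-' })

Items with dot before '-', with the dot advanced:
  [C → . - F] → [C → - . F]
Closure of the advanced items:
  [C → - . F] has the dot before F: add [F → . -]

GOTO = { [C → - . F], [F → . -] }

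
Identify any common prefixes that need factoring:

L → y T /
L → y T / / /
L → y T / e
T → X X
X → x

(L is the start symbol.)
Left-factoring is needed when two productions for the same non-terminal
share a common prefix on the right-hand side.

Productions for L:
  L → y T /
  L → y T / / /
  L → y T / e

Found common prefix 'y T /' in productions for L

Answer: Yes, L has productions with common prefix 'y T /'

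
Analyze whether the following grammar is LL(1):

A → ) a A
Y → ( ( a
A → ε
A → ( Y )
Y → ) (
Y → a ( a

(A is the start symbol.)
Yes, the grammar is LL(1).

A grammar is LL(1) if for each non-terminal N with multiple productions, the predict sets of those productions are pairwise disjoint, where PREDICT(N → α) = (FIRST(α) \ {ε}) ∪ (FOLLOW(N) if α ⇒* ε).

Relevant sets:
  FOLLOW(A) = { $ }

For A:
  PREDICT(A → ')' a A) = { ')' }
  PREDICT(A → ε) = { $ }
  PREDICT(A → '(' Y ')') = { '(' }
For Y:
  PREDICT(Y → '(' '(' a) = { '(' }
  PREDICT(Y → ')' '(') = { ')' }
  PREDICT(Y → a '(' a) = { 'a' }

All predict sets are disjoint. The grammar IS LL(1).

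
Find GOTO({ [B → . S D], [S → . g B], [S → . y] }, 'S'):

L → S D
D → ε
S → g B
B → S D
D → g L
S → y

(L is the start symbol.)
{ [B → S . D], [D → . g L], [D → .] }

GOTO(I, 'S') = CLOSURE({ [A → αX.β] : [A → α.Xβ] ∈ I, X = 'S' })

Items with dot before 'S', with the dot advanced:
  [B → . S D] → [B → S . D]
Closure of the advanced items:
  [B → S . D] has the dot before D: add [D → .], [D → . g L]

GOTO = { [B → S . D], [D → . g L], [D → .] }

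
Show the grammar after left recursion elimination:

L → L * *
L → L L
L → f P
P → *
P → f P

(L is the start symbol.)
L → f P L'
L' → * * L'
L' → L L'
L' → ε
P → *
P → f P

L is directly left-recursive. The standard transformation for
  A → A α₁ | ... | A α_m | β₁ | ... | β_n
is
  A  → β₁ A' | ... | β_n A'
  A' → α₁ A' | ... | α_m A' | ε

L → f P becomes L → f P L'
L → L * * becomes L' → * * L'
L → L L becomes L' → L L'
Add L' → ε

Productions for other non-terminals are unchanged:
  P → *
  P → f P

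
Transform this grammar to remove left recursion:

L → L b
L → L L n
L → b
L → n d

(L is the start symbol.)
L → b L'
L → n d L'
L' → b L'
L' → L n L'
L' → ε

L is directly left-recursive. The standard transformation for
  A → A α₁ | ... | A α_m | β₁ | ... | β_n
is
  A  → β₁ A' | ... | β_n A'
  A' → α₁ A' | ... | α_m A' | ε

L → b becomes L → b L'
L → n d becomes L → n d L'
L → L b becomes L' → b L'
L → L L n becomes L' → L n L'
Add L' → ε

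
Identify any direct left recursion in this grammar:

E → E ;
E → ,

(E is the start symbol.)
Direct left recursion occurs when N → N α for some non-terminal N (the right-hand side begins with the left-hand side itself).

E → E ;: LEFT RECURSIVE (starts with E)
E → ,: starts with ','

The grammar has direct left recursion on: E.

Answer: Yes, E is left-recursive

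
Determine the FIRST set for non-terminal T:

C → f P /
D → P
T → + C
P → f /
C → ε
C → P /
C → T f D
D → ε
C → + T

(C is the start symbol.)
{ '+' }

To compute FIRST(T), examine every production with T on the left-hand side, reading each right-hand side left to right until a non-nullable symbol is reached.

From T → + C:
  - '+' is a terminal: add '+' and stop

Collecting: FIRST(T) = { '+' }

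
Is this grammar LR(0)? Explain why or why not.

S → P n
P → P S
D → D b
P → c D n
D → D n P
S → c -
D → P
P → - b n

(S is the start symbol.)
No. Shift-reduce conflict between [S → c - .] and [P → - . b n]

A grammar is LR(0) if no state in the canonical LR(0) collection has:
  - both a shift item (dot before a terminal) and a complete item (shift-reduce conflict), or
  - two or more complete items (reduce-reduce conflict; the accept item [S' → S .] counts as a complete item here).

Augment with S' → S and build the canonical LR(0) collection (I0 = CLOSURE({[S' → . S]}), then GOTO on every symbol after a dot until no new states appear). It has 16 states:
  I0: { [P → . - b n], [P → . P S], [P → . c D n], [S → . P n], [S → . c -], [S' → . S] }  — shift
  I1: { [P → - . b n] }  — shift
  I2: { [P → . - b n], [P → . P S], [P → . c D n], [P → P . S], [S → . P n], [S → . c -], [S → P . n] }  — shift
  I3: { [S' → S .] }  — accept
  I4: { [D → . D b], [D → . D n P], [D → . P], [P → . - b n], [P → . P S], [P → . c D n], [P → c . D n], [S → c . -] }  — shift
  I5: { [P → - . b n], [S → c - .] }  — shift, reduce
  I6: { [D → D . b], [D → D . n P], [P → c D . n] }  — shift
  I7: { [D → P .], [P → . - b n], [P → . P S], [P → . c D n], [P → P . S], [S → . P n], [S → . c -] }  — shift, reduce
  I8: { [D → . D b], [D → . D n P], [D → . P], [P → . - b n], [P → . P S], [P → . c D n], [P → c . D n] }  — shift
  I9: { [P → P S .] }  — reduce
  I10: { [D → D b .] }  — reduce
  I11: { [D → D n . P], [P → . - b n], [P → . P S], [P → . c D n], [P → c D n .] }  — shift, reduce
  I12: { [D → D n P .], [P → . - b n], [P → . P S], [P → . c D n], [P → P . S], [S → . P n], [S → . c -] }  — shift, reduce
  I13: { [P → - b . n] }  — shift
  I14: { [P → - b n .] }  — reduce
  I15: { [S → P n .] }  — reduce

Conflict in state I5:
  Shift-reduce conflict between [S → c - .] and [P → - . b n]
So the grammar is NOT LR(0).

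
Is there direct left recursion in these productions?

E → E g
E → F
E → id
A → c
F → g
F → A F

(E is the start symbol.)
Direct left recursion occurs when N → N α for some non-terminal N (the right-hand side begins with the left-hand side itself).

E → E g: LEFT RECURSIVE (starts with E)
E → F: starts with F
E → id: starts with id
A → c: starts with c
F → g: starts with g
F → A F: starts with A

The grammar has direct left recursion on: E.

Answer: Yes, E is left-recursive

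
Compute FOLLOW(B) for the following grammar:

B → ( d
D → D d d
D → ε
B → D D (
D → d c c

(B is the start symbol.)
{ $ }

To compute FOLLOW(B), find every occurrence of B on a right-hand side N → α B β: add FIRST(β) \ {ε}, and if β is empty or nullable also add FOLLOW(N). Iterate to a fixed point.

B is the start symbol, so $ ∈ FOLLOW(B).
B does not occur on any right-hand side.

Taking the union: FOLLOW(B) = { $ }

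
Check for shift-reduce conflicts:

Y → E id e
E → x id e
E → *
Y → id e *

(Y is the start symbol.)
Augment with Y' → Y and build the canonical LR(0) collection (I0 = CLOSURE({[Y' → . Y]}), then GOTO on every symbol after a dot until no new states appear). It has 12 states:
  I0: { [E → . *], [E → . x id e], [Y → . E id e], [Y → . id e *], [Y' → . Y] }  — shift
  I1: { [E → * .] }  — reduce
  I2: { [Y → E . id e] }  — shift
  I3: { [Y' → Y .] }  — accept
  I4: { [Y → id . e *] }  — shift
  I5: { [E → x . id e] }  — shift
  I6: { [E → x id . e] }  — shift
  I7: { [E → x id e .] }  — reduce
  I8: { [Y → id e . *] }  — shift
  I9: { [Y → id e * .] }  — reduce
  I10: { [Y → E id . e] }  — shift
  I11: { [Y → E id e .] }  — reduce

No state contains both a complete item and a shift item.

Answer: No shift-reduce conflicts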